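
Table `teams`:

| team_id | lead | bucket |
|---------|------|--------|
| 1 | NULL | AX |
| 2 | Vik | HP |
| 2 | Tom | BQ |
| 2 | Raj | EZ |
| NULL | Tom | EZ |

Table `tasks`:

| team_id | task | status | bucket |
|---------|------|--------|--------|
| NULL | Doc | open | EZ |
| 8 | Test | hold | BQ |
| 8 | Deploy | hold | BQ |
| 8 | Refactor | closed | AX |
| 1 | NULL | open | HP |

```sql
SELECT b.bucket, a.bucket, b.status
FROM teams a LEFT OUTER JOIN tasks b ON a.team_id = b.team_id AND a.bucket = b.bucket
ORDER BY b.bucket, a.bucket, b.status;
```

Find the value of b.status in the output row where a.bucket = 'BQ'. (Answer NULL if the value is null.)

NULL

LEFT JOIN keeps every row from `teams`; unmatched rows get NULL for `tasks`'s columns.
Matching on a.team_id = b.team_id AND a.bucket = b.bucket. A NULL in a compared column never satisfies the condition.
- team_id=1, bucket=AX: no b row matches, row kept with b columns NULL.
- team_id=2, bucket=HP: no b row matches, row kept with b columns NULL.
- team_id=2, bucket=BQ: no b row matches, row kept with b columns NULL.
- team_id=2, bucket=EZ: no b row matches, row kept with b columns NULL.
- team_id=NULL, bucket=EZ: no b row matches, row kept with b columns NULL.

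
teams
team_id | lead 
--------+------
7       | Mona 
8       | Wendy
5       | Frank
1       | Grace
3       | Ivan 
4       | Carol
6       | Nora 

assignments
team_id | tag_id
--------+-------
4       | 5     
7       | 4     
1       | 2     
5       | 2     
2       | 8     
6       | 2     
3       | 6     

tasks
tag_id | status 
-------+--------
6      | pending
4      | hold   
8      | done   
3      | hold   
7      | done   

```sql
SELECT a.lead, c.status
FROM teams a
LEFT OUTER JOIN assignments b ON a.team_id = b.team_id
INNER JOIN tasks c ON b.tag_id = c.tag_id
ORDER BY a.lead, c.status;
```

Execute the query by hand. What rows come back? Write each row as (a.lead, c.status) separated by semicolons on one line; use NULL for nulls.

Step 1 — a LEFT JOIN b on team_id → 7 row(s).
Then INNER JOIN `tasks c` on tag_id: keep only rows whose b.tag_id appears in c.

(Ivan, pending); (Mona, hold)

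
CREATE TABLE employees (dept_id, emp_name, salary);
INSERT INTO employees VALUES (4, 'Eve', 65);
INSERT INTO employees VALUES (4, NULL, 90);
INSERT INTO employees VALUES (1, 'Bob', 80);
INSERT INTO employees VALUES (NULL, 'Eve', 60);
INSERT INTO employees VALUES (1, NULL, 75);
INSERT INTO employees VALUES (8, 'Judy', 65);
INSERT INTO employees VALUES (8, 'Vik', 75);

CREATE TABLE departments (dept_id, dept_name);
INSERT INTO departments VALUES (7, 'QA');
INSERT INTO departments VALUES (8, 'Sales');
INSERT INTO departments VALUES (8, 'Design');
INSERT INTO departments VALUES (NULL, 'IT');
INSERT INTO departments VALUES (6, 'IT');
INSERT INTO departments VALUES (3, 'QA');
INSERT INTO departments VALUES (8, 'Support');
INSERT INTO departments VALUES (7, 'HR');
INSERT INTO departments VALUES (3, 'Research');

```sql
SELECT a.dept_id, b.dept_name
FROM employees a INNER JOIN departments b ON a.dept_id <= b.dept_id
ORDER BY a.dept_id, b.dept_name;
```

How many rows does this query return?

34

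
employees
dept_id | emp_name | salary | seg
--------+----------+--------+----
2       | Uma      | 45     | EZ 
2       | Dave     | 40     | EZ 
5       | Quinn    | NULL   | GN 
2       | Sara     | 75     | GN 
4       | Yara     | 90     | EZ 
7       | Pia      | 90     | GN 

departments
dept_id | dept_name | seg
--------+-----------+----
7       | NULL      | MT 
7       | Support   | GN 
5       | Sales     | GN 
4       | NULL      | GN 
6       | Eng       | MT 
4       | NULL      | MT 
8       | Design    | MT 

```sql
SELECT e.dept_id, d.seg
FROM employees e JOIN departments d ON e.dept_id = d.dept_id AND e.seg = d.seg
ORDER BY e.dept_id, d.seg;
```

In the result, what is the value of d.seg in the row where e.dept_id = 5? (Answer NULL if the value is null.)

INNER JOIN keeps only pairs where the ON condition holds.
Matching on e.dept_id = d.dept_id AND e.seg = d.seg.
Matched pairs: 2.

GN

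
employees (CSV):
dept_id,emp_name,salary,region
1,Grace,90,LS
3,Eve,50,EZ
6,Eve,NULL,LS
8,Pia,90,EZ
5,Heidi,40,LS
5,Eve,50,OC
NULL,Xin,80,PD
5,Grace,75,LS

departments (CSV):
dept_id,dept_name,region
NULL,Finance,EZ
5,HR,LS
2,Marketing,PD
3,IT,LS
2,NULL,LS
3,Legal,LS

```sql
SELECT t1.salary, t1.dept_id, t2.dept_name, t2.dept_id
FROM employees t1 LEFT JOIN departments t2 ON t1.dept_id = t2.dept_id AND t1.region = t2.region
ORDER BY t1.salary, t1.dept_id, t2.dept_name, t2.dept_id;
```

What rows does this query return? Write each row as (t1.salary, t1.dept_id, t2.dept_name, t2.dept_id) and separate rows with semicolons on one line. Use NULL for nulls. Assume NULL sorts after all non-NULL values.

(40, 5, HR, 5); (50, 3, NULL, NULL); (50, 5, NULL, NULL); (75, 5, HR, 5); (80, NULL, NULL, NULL); (90, 1, NULL, NULL); (90, 8, NULL, NULL); (NULL, 6, NULL, NULL)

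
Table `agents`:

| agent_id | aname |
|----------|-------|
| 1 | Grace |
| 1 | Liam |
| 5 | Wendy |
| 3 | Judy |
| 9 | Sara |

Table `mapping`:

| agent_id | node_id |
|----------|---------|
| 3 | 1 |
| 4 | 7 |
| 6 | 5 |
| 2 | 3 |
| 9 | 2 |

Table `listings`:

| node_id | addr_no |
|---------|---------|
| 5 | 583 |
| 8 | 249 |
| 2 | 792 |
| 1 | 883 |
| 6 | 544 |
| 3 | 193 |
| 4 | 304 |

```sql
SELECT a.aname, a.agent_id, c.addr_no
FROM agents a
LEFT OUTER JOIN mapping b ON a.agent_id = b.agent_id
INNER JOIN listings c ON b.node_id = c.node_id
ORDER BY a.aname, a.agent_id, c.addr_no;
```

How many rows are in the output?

2

Joins associate left-to-right: agents LEFT JOIN mapping on agent_id gives 5 intermediate row(s).
Then INNER JOIN `listings c` on node_id: keep only rows whose b.node_id appears in c.
Result: 2 row(s).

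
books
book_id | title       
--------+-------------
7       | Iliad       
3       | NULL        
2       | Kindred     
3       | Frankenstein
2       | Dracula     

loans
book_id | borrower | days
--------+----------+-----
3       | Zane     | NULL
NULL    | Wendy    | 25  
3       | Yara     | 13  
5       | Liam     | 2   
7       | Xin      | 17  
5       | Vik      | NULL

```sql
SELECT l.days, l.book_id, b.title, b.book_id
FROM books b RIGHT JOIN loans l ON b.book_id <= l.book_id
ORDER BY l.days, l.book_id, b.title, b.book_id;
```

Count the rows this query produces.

22

RIGHT JOIN keeps every row from `loans`; unmatched rows get NULL for `books`'s columns.
Matching on b.book_id <= l.book_id. A NULL in a compared column never satisfies the condition.
- b row (book_id=7): matches 1 l row(s) → 1 output row(s).
- b row (book_id=3): matches 5 l row(s) → 5 output row(s).
- b row (book_id=2): matches 5 l row(s) → 5 output row(s).
- b row (book_id=3): matches 5 l row(s) → 5 output row(s).
- b row (book_id=2): matches 5 l row(s) → 5 output row(s).
- 1 row(s) from l found no b partner → padded with NULL.
Total: 21 matched + 1 padded = 22 rows.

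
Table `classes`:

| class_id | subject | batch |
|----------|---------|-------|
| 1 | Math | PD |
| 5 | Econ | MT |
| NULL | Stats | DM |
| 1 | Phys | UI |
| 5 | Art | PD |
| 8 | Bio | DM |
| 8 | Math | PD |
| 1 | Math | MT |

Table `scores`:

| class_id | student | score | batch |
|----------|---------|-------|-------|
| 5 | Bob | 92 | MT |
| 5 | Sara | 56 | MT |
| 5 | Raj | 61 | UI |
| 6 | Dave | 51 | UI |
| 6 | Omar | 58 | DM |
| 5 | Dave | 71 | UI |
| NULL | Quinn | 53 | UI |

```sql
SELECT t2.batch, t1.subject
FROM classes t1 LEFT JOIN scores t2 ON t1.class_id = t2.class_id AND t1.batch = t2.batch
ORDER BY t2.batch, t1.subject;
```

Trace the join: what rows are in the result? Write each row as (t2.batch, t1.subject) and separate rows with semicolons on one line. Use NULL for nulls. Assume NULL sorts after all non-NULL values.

(MT, Econ); (MT, Econ); (NULL, Art); (NULL, Bio); (NULL, Math); (NULL, Math); (NULL, Math); (NULL, Phys); (NULL, Stats)

LEFT JOIN keeps every row from `classes`; unmatched rows get NULL for `scores`'s columns.
Matching on t1.class_id = t2.class_id AND t1.batch = t2.batch. A NULL in a compared column never satisfies the condition.
- class_id=1, batch=PD: no t2 row matches, row kept with t2 columns NULL.
- class_id=5, batch=MT: 2 matching t2 row(s), so 2 row(s) emitted.
- class_id=NULL, batch=DM: no t2 row matches, row kept with t2 columns NULL.
- class_id=1, batch=UI: no t2 row matches, row kept with t2 columns NULL.
- class_id=5, batch=PD: no t2 row matches, row kept with t2 columns NULL.
- class_id=8, batch=DM: no t2 row matches, row kept with t2 columns NULL.
- class_id=8, batch=PD: no t2 row matches, row kept with t2 columns NULL.
- class_id=1, batch=MT: no t2 row matches, row kept with t2 columns NULL.
After projecting and ordering:
t2.batch | t1.subject
MT | Econ
MT | Econ
NULL | Art
NULL | Bio
NULL | Math
NULL | Math
NULL | Math
NULL | Phys
NULL | Stats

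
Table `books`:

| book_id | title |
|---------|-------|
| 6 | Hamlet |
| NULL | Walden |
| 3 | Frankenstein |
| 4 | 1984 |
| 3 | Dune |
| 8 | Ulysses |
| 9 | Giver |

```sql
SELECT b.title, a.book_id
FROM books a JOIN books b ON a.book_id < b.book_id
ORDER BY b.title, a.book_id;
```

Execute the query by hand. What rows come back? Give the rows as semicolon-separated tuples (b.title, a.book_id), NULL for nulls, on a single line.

(1984, 3); (1984, 3); (Giver, 3); (Giver, 3); (Giver, 4); (Giver, 6); (Giver, 8); (Hamlet, 3); (Hamlet, 3); (Hamlet, 4); (Ulysses, 3); (Ulysses, 3); (Ulysses, 4); (Ulysses, 6)

INNER JOIN keeps only pairs where the ON condition holds.
Matching on a.book_id < b.book_id. A NULL in a compared column never satisfies the condition.
- book_id=6: 2 matching b row(s), so 2 row(s) emitted.
- book_id=NULL: no matching b row, dropped.
- book_id=3: 4 matching b row(s), so 4 row(s) emitted.
- book_id=4: 3 matching b row(s), so 3 row(s) emitted.
- book_id=3: 4 matching b row(s), so 4 row(s) emitted.
- book_id=8: 1 matching b row(s), so 1 row(s) emitted.
- book_id=9: no matching b row, dropped.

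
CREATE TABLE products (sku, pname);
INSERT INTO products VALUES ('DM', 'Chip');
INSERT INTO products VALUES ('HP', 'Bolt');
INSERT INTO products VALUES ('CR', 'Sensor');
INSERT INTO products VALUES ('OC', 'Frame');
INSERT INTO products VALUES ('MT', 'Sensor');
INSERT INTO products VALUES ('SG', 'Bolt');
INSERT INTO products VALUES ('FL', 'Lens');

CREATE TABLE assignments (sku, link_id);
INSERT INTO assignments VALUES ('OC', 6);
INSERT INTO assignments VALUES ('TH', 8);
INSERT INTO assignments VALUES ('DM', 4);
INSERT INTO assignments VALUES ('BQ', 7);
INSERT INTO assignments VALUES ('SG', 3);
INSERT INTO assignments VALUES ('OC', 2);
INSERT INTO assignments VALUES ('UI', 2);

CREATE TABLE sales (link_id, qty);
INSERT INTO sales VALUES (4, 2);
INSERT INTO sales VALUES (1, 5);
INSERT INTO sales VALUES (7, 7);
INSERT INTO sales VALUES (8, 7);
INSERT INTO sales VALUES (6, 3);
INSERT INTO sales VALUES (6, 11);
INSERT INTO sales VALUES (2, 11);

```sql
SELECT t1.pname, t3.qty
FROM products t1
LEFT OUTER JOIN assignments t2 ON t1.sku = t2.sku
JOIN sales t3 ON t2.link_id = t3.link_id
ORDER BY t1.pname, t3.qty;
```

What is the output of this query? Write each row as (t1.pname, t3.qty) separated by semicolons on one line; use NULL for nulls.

(Chip, 2); (Frame, 3); (Frame, 11); (Frame, 11)

Joins associate left-to-right: products LEFT JOIN assignments on sku gives 8 intermediate row(s).
Then INNER JOIN `sales t3` on link_id: keep only rows whose t2.link_id appears in t3.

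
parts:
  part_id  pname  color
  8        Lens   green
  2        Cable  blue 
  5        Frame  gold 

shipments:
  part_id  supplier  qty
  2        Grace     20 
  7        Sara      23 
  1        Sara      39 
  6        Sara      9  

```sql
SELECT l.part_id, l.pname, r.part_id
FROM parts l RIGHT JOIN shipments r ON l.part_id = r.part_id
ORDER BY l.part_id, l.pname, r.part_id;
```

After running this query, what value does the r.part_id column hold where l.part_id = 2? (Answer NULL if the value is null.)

2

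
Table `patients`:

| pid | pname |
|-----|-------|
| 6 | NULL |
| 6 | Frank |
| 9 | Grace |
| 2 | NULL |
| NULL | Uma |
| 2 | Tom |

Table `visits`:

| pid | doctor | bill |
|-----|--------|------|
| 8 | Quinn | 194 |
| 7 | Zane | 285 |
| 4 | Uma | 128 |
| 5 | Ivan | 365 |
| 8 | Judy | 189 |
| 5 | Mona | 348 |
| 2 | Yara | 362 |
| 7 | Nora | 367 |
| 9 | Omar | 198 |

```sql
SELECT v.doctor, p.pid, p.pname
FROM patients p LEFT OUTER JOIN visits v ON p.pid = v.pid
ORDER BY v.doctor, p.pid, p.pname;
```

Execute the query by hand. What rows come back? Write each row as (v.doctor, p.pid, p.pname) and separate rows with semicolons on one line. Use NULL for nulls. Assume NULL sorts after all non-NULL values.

LEFT JOIN keeps every row from `patients`; unmatched rows get NULL for `visits`'s columns.
Matching on p.pid = v.pid. A NULL in a compared column never satisfies the condition.
- p (pid=6) has no partner → padded with NULL.
- p (pid=6) has no partner → padded with NULL.
- p (pid=9) pairs with 1 row(s) of v.
- p (pid=2) pairs with 1 row(s) of v.
- p (pid=NULL) has no partner → padded with NULL.
- p (pid=2) pairs with 1 row(s) of v.
After projecting and ordering:
v.doctor | p.pid | p.pname
Omar | 9 | Grace
Yara | 2 | Tom
Yara | 2 | NULL
NULL | 6 | Frank
NULL | 6 | NULL
NULL | NULL | Uma

(Omar, 9, Grace); (Yara, 2, Tom); (Yara, 2, NULL); (NULL, 6, Frank); (NULL, 6, NULL); (NULL, NULL, Uma)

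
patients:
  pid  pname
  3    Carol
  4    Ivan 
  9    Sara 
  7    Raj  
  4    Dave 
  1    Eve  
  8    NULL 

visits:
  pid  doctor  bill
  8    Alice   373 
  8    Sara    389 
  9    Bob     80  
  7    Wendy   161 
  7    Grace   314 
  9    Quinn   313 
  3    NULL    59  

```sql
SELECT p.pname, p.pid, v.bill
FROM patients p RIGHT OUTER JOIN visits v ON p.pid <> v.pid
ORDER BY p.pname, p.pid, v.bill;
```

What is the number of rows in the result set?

RIGHT JOIN keeps every row from `visits`; unmatched rows get NULL for `patients`'s columns.
Matching on p.pid <> v.pid.
Matched pairs: 42; unmatched v rows kept: 0.
Total: 42 rows.

42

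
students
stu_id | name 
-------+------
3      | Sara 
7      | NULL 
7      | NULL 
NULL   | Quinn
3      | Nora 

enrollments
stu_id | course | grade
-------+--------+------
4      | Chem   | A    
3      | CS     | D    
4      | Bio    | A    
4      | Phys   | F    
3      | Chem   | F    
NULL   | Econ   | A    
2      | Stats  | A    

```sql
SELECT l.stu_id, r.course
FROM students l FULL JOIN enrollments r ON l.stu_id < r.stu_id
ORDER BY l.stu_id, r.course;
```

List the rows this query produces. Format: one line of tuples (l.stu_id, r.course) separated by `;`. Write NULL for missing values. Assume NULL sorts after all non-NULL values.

(3, Bio); (3, Bio); (3, Chem); (3, Chem); (3, Phys); (3, Phys); (7, NULL); (7, NULL); (NULL, CS); (NULL, Chem); (NULL, Econ); (NULL, Stats); (NULL, NULL)

FULL OUTER JOIN keeps every row from both sides; unmatched rows get NULL for the other side's columns.
Matching on l.stu_id < r.stu_id. A NULL in a compared column never satisfies the condition.
Matched pairs: 6; unmatched l rows kept: 3; unmatched r rows kept: 4.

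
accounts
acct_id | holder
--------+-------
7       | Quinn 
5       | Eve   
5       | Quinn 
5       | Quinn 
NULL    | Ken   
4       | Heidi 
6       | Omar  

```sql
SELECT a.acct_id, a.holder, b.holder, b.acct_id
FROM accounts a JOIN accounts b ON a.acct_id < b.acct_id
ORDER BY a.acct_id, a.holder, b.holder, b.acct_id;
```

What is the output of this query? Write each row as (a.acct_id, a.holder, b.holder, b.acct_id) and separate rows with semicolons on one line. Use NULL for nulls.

(4, Heidi, Eve, 5); (4, Heidi, Omar, 6); (4, Heidi, Quinn, 5); (4, Heidi, Quinn, 5); (4, Heidi, Quinn, 7); (5, Eve, Omar, 6); (5, Eve, Quinn, 7); (5, Quinn, Omar, 6); (5, Quinn, Omar, 6); (5, Quinn, Quinn, 7); (5, Quinn, Quinn, 7); (6, Omar, Quinn, 7)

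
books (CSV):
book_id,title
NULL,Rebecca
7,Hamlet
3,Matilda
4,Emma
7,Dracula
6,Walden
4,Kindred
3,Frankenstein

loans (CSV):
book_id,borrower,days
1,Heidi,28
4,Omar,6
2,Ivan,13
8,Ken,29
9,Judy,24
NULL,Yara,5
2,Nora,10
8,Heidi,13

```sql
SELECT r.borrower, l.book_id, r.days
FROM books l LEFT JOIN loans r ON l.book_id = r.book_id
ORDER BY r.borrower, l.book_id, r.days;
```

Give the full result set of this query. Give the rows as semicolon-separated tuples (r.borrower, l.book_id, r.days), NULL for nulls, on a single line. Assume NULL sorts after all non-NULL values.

(Omar, 4, 6); (Omar, 4, 6); (NULL, 3, NULL); (NULL, 3, NULL); (NULL, 6, NULL); (NULL, 7, NULL); (NULL, 7, NULL); (NULL, NULL, NULL)

LEFT JOIN keeps every row from `books`; unmatched rows get NULL for `loans`'s columns.
Matching on l.book_id = r.book_id. A NULL in a compared column never satisfies the condition.
- l[0] book_id=NULL → no match; kept with NULLs on the r side.
- l[1] book_id=7 → no match; kept with NULLs on the r side.
- l[2] book_id=3 → no match; kept with NULLs on the r side.
- l[3] book_id=4 → 1 match(es) in r → 1 row(s).
- l[4] book_id=7 → no match; kept with NULLs on the r side.
- l[5] book_id=6 → no match; kept with NULLs on the r side.
- l[6] book_id=4 → 1 match(es) in r → 1 row(s).
- l[7] book_id=3 → no match; kept with NULLs on the r side.
After projecting and ordering:
r.borrower | l.book_id | r.days
Omar | 4 | 6
Omar | 4 | 6
NULL | 3 | NULL
NULL | 3 | NULL
NULL | 6 | NULL
NULL | 7 | NULL
NULL | 7 | NULL
NULL | NULL | NULL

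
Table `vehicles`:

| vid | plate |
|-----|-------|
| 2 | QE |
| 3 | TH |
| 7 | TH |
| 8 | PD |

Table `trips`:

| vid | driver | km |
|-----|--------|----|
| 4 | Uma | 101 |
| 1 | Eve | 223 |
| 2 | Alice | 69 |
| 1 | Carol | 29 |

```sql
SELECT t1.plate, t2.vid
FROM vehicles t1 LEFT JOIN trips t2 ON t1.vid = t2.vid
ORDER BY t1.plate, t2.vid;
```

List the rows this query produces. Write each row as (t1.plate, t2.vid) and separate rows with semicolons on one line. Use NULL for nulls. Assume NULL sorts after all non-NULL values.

LEFT JOIN keeps every row from `vehicles`; unmatched rows get NULL for `trips`'s columns.
Matching on t1.vid = t2.vid.
- t1 row (vid=2): matches 1 t2 row(s) → 1 output row(s).
- t1 row (vid=3): no match → kept, t2 columns NULL.
- t1 row (vid=7): no match → kept, t2 columns NULL.
- t1 row (vid=8): no match → kept, t2 columns NULL.
After projecting and ordering:
t1.plate | t2.vid
PD | NULL
QE | 2
TH | NULL
TH | NULL

(PD, NULL); (QE, 2); (TH, NULL); (TH, NULL)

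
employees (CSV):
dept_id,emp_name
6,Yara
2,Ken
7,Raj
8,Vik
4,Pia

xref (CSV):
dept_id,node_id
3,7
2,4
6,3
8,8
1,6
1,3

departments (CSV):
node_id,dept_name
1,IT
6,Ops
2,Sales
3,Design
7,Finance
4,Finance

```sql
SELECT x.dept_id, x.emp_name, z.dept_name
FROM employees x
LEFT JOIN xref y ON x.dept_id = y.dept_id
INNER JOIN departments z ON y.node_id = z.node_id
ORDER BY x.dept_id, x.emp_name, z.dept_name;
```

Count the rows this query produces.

2

Joins associate left-to-right: employees LEFT JOIN xref on dept_id gives 5 intermediate row(s).
Then INNER JOIN `departments z` on node_id: keep only rows whose y.node_id appears in z.
Result: 2 row(s).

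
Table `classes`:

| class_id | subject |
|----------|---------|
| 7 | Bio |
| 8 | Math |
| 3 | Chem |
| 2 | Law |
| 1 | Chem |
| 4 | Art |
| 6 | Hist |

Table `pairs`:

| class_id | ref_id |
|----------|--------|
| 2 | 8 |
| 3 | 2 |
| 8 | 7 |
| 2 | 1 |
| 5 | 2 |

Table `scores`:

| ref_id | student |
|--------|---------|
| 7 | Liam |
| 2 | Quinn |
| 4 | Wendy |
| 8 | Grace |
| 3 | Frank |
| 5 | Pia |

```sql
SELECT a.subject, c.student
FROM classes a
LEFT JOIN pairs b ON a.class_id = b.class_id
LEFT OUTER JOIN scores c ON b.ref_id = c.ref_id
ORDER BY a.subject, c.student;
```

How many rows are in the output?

8

Evaluate left to right. First `classes a LEFT JOIN pairs b` on class_id: 8 row(s).
Then LEFT JOIN `scores c` on ref_id: each of those 8 rows is kept; rows whose b.ref_id has no match in c get NULL for c's columns.
Result: 8 row(s).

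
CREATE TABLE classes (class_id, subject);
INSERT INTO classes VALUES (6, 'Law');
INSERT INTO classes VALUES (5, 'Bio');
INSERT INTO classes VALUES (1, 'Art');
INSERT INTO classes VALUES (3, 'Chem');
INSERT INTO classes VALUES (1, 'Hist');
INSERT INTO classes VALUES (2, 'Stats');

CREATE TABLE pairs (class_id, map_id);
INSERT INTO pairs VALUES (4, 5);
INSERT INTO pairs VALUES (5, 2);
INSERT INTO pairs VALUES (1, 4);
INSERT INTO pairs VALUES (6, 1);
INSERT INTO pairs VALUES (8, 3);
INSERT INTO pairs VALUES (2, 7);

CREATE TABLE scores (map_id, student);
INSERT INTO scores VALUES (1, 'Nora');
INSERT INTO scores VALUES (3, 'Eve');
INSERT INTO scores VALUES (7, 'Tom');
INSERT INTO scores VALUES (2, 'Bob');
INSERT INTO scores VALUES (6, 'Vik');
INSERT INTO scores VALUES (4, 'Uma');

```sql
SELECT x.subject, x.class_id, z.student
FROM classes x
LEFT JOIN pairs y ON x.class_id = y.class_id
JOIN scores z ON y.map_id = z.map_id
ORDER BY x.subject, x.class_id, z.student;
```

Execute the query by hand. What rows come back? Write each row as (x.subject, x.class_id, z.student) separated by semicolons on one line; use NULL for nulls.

(Art, 1, Uma); (Bio, 5, Bob); (Hist, 1, Uma); (Law, 6, Nora); (Stats, 2, Tom)

Joins associate left-to-right: classes LEFT JOIN pairs on class_id gives 6 intermediate row(s).
Then INNER JOIN `scores z` on map_id: keep only rows whose y.map_id appears in z.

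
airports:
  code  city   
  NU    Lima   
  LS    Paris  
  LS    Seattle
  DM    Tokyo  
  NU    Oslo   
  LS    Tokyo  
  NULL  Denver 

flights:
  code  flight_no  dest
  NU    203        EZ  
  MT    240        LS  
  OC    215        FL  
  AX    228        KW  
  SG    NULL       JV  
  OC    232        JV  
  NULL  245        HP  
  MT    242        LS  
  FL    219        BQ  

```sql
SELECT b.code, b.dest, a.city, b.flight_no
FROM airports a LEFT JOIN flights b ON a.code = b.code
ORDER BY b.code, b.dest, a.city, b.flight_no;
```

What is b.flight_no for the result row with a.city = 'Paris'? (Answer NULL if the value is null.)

LEFT JOIN keeps every row from `airports`; unmatched rows get NULL for `flights`'s columns.
Matching on a.code = b.code. A NULL in a compared column never satisfies the condition.
- code=NU: 1 matching b row(s), so 1 row(s) emitted.
- code=LS: no b row matches, row kept with b columns NULL.
- code=LS: no b row matches, row kept with b columns NULL.
- code=DM: no b row matches, row kept with b columns NULL.
- code=NU: 1 matching b row(s), so 1 row(s) emitted.
- code=LS: no b row matches, row kept with b columns NULL.
- code=NULL: no b row matches, row kept with b columns NULL.

NULL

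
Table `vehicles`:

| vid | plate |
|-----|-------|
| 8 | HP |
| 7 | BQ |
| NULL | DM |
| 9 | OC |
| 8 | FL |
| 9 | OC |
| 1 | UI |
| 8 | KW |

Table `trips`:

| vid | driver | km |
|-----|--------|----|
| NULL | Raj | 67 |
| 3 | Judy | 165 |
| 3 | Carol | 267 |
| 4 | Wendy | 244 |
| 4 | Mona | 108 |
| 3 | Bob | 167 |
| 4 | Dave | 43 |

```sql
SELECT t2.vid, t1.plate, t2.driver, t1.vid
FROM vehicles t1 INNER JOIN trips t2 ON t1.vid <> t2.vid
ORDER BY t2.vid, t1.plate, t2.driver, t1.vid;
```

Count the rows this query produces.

42

INNER JOIN keeps only pairs where the ON condition holds.
Matching on t1.vid <> t2.vid. A NULL in a compared column never satisfies the condition.
- t1 (vid=8) pairs with 6 row(s) of t2.
- t1 (vid=7) pairs with 6 row(s) of t2.
- t1 (vid=NULL) has no partner → excluded.
- t1 (vid=9) pairs with 6 row(s) of t2.
- t1 (vid=8) pairs with 6 row(s) of t2.
- t1 (vid=9) pairs with 6 row(s) of t2.
- t1 (vid=1) pairs with 6 row(s) of t2.
- t1 (vid=8) pairs with 6 row(s) of t2.
Total: 42 rows.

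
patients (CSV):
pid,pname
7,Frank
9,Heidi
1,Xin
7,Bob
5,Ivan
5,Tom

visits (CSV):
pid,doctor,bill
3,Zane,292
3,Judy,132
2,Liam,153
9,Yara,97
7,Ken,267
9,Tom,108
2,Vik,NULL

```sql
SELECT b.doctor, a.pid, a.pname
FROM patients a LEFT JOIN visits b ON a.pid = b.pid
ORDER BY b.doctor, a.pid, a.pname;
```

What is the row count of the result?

LEFT JOIN keeps every row from `patients`; unmatched rows get NULL for `visits`'s columns.
Matching on a.pid = b.pid.
- a (pid=7) pairs with 1 row(s) of b.
- a (pid=9) pairs with 2 row(s) of b.
- a (pid=1) has no partner → padded with NULL.
- a (pid=7) pairs with 1 row(s) of b.
- a (pid=5) has no partner → padded with NULL.
- a (pid=5) has no partner → padded with NULL.
Total: 4 matched + 3 padded = 7 rows.

7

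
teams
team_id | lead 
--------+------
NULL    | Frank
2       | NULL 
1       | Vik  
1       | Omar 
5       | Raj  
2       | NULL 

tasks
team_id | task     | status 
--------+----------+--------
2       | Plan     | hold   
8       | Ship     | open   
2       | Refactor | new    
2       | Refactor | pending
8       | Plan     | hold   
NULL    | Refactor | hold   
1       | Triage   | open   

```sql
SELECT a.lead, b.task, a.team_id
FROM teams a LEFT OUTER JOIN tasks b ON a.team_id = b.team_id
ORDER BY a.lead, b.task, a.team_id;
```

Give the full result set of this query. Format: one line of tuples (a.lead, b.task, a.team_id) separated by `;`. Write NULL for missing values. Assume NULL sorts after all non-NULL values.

(Frank, NULL, NULL); (Omar, Triage, 1); (Raj, NULL, 5); (Vik, Triage, 1); (NULL, Plan, 2); (NULL, Plan, 2); (NULL, Refactor, 2); (NULL, Refactor, 2); (NULL, Refactor, 2); (NULL, Refactor, 2)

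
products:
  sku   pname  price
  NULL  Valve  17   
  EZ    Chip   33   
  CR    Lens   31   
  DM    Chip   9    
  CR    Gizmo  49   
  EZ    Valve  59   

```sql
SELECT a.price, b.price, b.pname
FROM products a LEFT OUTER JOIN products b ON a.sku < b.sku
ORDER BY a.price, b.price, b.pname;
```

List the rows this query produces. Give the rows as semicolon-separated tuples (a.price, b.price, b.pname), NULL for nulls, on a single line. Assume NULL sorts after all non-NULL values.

LEFT JOIN keeps every row from `products a`; unmatched rows get NULL for `products b`'s columns.
Matching on a.sku < b.sku. A NULL in a compared column never satisfies the condition.
- sku=NULL: no b row matches, row kept with b columns NULL.
- sku=EZ: no b row matches, row kept with b columns NULL.
- sku=CR: 3 matching b row(s), so 3 row(s) emitted.
- sku=DM: 2 matching b row(s), so 2 row(s) emitted.
- sku=CR: 3 matching b row(s), so 3 row(s) emitted.
- sku=EZ: no b row matches, row kept with b columns NULL.

(9, 33, Chip); (9, 59, Valve); (17, NULL, NULL); (31, 9, Chip); (31, 33, Chip); (31, 59, Valve); (33, NULL, NULL); (49, 9, Chip); (49, 33, Chip); (49, 59, Valve); (59, NULL, NULL)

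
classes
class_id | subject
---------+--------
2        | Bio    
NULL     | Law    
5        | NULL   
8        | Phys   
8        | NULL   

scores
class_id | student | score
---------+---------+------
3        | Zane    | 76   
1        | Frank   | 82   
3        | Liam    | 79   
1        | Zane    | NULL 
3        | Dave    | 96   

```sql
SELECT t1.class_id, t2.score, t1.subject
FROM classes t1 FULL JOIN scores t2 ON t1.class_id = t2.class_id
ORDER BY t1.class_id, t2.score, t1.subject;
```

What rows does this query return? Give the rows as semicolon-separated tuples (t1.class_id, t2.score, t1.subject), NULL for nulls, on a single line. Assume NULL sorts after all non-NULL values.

(2, NULL, Bio); (5, NULL, NULL); (8, NULL, Phys); (8, NULL, NULL); (NULL, 76, NULL); (NULL, 79, NULL); (NULL, 82, NULL); (NULL, 96, NULL); (NULL, NULL, Law); (NULL, NULL, NULL)

FULL OUTER JOIN keeps every row from both sides; unmatched rows get NULL for the other side's columns.
Matching on t1.class_id = t2.class_id. A NULL in a compared column never satisfies the condition.
- t1[0] class_id=2 → no match; kept with NULLs on the t2 side.
- t1[1] class_id=NULL → no match; kept with NULLs on the t2 side.
- t1[2] class_id=5 → no match; kept with NULLs on the t2 side.
- t1[3] class_id=8 → no match; kept with NULLs on the t2 side.
- t1[4] class_id=8 → no match; kept with NULLs on the t2 side.
- plus 5 unmatched t2 row(s), each kept with NULL t1 columns.
After projecting and ordering:
t1.class_id | t2.score | t1.subject
2 | NULL | Bio
5 | NULL | NULL
8 | NULL | Phys
8 | NULL | NULL
NULL | 76 | NULL
NULL | 79 | NULL
NULL | 82 | NULL
NULL | 96 | NULL
NULL | NULL | Law
NULL | NULL | NULL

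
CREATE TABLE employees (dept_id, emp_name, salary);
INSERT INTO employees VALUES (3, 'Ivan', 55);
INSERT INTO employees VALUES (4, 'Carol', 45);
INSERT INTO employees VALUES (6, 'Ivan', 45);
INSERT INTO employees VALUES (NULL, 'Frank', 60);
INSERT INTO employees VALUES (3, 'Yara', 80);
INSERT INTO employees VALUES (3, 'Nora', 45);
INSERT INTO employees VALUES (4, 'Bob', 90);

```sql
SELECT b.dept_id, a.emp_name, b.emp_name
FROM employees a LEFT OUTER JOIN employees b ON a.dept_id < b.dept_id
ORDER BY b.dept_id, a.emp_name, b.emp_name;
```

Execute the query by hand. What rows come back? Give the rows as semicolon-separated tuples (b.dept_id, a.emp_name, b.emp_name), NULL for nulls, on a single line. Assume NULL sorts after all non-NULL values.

LEFT JOIN keeps every row from `employees a`; unmatched rows get NULL for `employees b`'s columns.
Matching on a.dept_id < b.dept_id. A NULL in a compared column never satisfies the condition.
- a (dept_id=3) pairs with 3 row(s) of b.
- a (dept_id=4) pairs with 1 row(s) of b.
- a (dept_id=6) has no partner → padded with NULL.
- a (dept_id=NULL) has no partner → padded with NULL.
- a (dept_id=3) pairs with 3 row(s) of b.
- a (dept_id=3) pairs with 3 row(s) of b.
- a (dept_id=4) pairs with 1 row(s) of b.

(4, Ivan, Bob); (4, Ivan, Carol); (4, Nora, Bob); (4, Nora, Carol); (4, Yara, Bob); (4, Yara, Carol); (6, Bob, Ivan); (6, Carol, Ivan); (6, Ivan, Ivan); (6, Nora, Ivan); (6, Yara, Ivan); (NULL, Frank, NULL); (NULL, Ivan, NULL)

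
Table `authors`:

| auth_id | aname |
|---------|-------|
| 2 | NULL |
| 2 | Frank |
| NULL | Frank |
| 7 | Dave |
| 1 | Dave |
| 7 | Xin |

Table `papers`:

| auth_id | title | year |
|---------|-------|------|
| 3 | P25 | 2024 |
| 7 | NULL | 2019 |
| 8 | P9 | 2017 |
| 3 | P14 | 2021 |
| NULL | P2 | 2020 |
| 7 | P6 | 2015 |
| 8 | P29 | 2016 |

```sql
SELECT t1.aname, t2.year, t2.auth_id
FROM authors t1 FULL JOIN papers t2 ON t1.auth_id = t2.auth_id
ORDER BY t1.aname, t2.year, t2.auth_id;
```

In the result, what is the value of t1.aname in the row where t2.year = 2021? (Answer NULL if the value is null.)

NULL

FULL OUTER JOIN keeps every row from both sides; unmatched rows get NULL for the other side's columns.
Matching on t1.auth_id = t2.auth_id. A NULL in a compared column never satisfies the condition.
- t1 row (auth_id=2): no match → kept, t2 columns NULL.
- t1 row (auth_id=2): no match → kept, t2 columns NULL.
- t1 row (auth_id=NULL): no match → kept, t2 columns NULL.
- t1 row (auth_id=7): matches 2 t2 row(s) → 2 output row(s).
- t1 row (auth_id=1): no match → kept, t2 columns NULL.
- t1 row (auth_id=7): matches 2 t2 row(s) → 2 output row(s).
- 5 row(s) from t2 found no t1 partner → padded with NULL.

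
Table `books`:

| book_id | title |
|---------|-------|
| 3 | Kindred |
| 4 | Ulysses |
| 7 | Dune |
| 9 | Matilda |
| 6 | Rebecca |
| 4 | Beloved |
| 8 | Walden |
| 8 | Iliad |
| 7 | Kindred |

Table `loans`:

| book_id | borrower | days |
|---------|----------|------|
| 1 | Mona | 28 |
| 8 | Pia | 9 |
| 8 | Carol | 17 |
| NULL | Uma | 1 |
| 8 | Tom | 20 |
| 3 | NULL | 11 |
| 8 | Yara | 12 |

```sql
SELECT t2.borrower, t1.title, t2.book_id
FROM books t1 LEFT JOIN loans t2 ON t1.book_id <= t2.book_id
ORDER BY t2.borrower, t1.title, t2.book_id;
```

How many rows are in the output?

34

LEFT JOIN keeps every row from `books`; unmatched rows get NULL for `loans`'s columns.
Matching on t1.book_id <= t2.book_id. A NULL in a compared column never satisfies the condition.
Matched pairs: 33; unmatched t1 rows kept: 1.
Total: 33 matched + 1 padded = 34 rows.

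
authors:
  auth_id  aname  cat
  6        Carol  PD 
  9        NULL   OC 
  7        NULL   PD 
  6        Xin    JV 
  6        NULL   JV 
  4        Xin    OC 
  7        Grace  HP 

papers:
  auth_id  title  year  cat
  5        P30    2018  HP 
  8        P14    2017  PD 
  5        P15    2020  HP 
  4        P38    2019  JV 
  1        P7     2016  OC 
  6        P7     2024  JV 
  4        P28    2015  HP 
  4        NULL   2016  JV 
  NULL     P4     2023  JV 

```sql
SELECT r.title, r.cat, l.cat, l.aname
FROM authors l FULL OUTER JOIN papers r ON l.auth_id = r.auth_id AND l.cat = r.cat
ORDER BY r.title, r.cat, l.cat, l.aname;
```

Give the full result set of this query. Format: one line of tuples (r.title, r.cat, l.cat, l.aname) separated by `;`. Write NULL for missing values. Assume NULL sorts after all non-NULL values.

(P14, PD, NULL, NULL); (P15, HP, NULL, NULL); (P28, HP, NULL, NULL); (P30, HP, NULL, NULL); (P38, JV, NULL, NULL); (P4, JV, NULL, NULL); (P7, JV, JV, Xin); (P7, JV, JV, NULL); (P7, OC, NULL, NULL); (NULL, JV, NULL, NULL); (NULL, NULL, HP, Grace); (NULL, NULL, OC, Xin); (NULL, NULL, OC, NULL); (NULL, NULL, PD, Carol); (NULL, NULL, PD, NULL)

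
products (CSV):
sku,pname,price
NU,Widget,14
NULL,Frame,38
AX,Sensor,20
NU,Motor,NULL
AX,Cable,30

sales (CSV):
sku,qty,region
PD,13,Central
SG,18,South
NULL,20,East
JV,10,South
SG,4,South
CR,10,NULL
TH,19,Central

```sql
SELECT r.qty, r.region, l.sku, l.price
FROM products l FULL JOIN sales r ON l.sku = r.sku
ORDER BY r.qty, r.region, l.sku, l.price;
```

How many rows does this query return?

12

FULL OUTER JOIN keeps every row from both sides; unmatched rows get NULL for the other side's columns.
Matching on l.sku = r.sku. A NULL in a compared column never satisfies the condition.
Matched pairs: 0; unmatched l rows kept: 5; unmatched r rows kept: 7.
Total: 0 matched + 12 padded = 12 rows.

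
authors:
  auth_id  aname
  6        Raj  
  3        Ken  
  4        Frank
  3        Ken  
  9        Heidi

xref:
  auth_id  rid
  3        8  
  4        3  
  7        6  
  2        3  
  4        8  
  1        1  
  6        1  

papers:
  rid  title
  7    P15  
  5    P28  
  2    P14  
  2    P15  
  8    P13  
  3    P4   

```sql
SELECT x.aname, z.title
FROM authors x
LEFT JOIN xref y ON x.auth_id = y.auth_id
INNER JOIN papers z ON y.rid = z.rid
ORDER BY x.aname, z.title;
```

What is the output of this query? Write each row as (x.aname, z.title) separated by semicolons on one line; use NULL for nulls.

Step 1 — x LEFT JOIN y on auth_id → 6 row(s).
Then INNER JOIN `papers z` on rid: keep only rows whose y.rid appears in z.

(Frank, P13); (Frank, P4); (Ken, P13); (Ken, P13)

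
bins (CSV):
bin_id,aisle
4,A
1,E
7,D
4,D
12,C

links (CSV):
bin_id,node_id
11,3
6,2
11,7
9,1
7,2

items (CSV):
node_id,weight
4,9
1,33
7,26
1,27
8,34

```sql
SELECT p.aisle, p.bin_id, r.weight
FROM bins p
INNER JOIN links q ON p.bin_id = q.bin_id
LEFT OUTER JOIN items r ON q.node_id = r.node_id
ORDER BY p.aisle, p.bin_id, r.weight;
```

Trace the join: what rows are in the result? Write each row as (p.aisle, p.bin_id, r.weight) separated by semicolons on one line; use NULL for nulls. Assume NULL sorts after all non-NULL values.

(D, 7, NULL)

Joins associate left-to-right: bins INNER JOIN links on bin_id gives 1 intermediate row(s).
Then LEFT JOIN `items r` on node_id: each of those 1 rows is kept; rows whose q.node_id has no match in r get NULL for r's columns.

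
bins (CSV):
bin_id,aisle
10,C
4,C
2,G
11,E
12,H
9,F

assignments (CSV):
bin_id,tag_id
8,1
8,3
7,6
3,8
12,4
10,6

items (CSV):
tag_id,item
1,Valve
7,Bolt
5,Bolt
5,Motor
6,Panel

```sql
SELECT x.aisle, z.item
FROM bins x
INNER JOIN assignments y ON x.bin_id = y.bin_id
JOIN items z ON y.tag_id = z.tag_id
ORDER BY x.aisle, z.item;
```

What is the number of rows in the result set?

1

Step 1 — x INNER JOIN y on bin_id → 2 row(s).
Then INNER JOIN `items z` on tag_id: keep only rows whose y.tag_id appears in z.
Result: 1 row(s).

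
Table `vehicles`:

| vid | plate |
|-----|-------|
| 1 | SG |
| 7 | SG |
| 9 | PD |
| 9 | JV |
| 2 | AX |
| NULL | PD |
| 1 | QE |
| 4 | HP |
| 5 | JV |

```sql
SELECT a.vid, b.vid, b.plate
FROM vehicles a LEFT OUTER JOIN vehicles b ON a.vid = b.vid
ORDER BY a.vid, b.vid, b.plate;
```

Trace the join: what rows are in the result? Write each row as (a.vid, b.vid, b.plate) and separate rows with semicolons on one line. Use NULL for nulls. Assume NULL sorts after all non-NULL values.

(1, 1, QE); (1, 1, QE); (1, 1, SG); (1, 1, SG); (2, 2, AX); (4, 4, HP); (5, 5, JV); (7, 7, SG); (9, 9, JV); (9, 9, JV); (9, 9, PD); (9, 9, PD); (NULL, NULL, NULL)

LEFT JOIN keeps every row from `vehicles a`; unmatched rows get NULL for `vehicles b`'s columns.
Matching on a.vid = b.vid. A NULL in a compared column never satisfies the condition.
Matched pairs: 12; unmatched a rows kept: 1.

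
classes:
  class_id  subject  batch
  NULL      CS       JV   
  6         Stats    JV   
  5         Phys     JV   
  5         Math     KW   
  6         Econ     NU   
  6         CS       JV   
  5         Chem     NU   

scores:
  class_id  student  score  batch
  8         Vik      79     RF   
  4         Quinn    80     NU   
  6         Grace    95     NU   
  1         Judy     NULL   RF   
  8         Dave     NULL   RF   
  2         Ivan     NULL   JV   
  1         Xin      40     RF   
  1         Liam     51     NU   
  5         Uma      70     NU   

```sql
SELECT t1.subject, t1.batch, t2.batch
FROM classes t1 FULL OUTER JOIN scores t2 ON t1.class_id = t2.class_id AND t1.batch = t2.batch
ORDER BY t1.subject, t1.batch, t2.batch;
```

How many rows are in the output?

FULL OUTER JOIN keeps every row from both sides; unmatched rows get NULL for the other side's columns.
Matching on t1.class_id = t2.class_id AND t1.batch = t2.batch. A NULL in a compared column never satisfies the condition.
- t1 row (class_id=NULL, batch=JV): no match → kept, t2 columns NULL.
- t1 row (class_id=6, batch=JV): no match → kept, t2 columns NULL.
- t1 row (class_id=5, batch=JV): no match → kept, t2 columns NULL.
- t1 row (class_id=5, batch=KW): no match → kept, t2 columns NULL.
- t1 row (class_id=6, batch=NU): matches 1 t2 row(s) → 1 output row(s).
- t1 row (class_id=6, batch=JV): no match → kept, t2 columns NULL.
- t1 row (class_id=5, batch=NU): matches 1 t2 row(s) → 1 output row(s).
- 7 t2 row(s) had no t1 match → kept, t1 columns NULL.
Total: 2 matched + 12 padded = 14 rows.

14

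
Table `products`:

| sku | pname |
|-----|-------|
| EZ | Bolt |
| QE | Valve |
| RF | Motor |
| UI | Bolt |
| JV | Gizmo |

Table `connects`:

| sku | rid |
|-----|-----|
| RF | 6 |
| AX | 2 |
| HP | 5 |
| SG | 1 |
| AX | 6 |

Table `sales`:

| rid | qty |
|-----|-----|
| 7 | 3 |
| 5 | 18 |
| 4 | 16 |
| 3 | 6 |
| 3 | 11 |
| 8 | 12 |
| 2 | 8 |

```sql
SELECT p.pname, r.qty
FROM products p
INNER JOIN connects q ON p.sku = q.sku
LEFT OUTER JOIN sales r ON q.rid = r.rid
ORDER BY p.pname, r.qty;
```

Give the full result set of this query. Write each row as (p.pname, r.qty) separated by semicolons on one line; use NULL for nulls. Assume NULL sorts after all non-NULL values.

(Motor, NULL)

Joins associate left-to-right: products INNER JOIN connects on sku gives 1 intermediate row(s).
Then LEFT JOIN `sales r` on rid: each of those 1 rows is kept; rows whose q.rid has no match in r get NULL for r's columns.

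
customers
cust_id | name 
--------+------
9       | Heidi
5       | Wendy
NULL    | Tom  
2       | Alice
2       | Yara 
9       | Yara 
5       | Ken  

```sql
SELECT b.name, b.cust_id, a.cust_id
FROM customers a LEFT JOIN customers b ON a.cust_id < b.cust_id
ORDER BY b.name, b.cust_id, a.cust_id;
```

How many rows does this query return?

LEFT JOIN keeps every row from `customers a`; unmatched rows get NULL for `customers b`'s columns.
Matching on a.cust_id < b.cust_id. A NULL in a compared column never satisfies the condition.
Matched pairs: 12; unmatched a rows kept: 3.
Total: 12 matched + 3 padded = 15 rows.

15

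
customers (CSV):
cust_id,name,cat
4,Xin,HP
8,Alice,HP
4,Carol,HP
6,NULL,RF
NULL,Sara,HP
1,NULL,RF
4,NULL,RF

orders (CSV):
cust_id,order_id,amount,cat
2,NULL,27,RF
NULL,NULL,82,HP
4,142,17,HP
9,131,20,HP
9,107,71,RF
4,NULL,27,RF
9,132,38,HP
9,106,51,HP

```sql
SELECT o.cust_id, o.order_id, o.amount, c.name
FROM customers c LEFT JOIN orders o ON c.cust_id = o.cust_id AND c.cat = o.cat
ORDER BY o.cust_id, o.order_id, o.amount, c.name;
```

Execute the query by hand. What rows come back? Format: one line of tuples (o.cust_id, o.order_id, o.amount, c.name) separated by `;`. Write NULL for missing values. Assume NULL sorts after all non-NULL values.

(4, 142, 17, Carol); (4, 142, 17, Xin); (4, NULL, 27, NULL); (NULL, NULL, NULL, Alice); (NULL, NULL, NULL, Sara); (NULL, NULL, NULL, NULL); (NULL, NULL, NULL, NULL)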